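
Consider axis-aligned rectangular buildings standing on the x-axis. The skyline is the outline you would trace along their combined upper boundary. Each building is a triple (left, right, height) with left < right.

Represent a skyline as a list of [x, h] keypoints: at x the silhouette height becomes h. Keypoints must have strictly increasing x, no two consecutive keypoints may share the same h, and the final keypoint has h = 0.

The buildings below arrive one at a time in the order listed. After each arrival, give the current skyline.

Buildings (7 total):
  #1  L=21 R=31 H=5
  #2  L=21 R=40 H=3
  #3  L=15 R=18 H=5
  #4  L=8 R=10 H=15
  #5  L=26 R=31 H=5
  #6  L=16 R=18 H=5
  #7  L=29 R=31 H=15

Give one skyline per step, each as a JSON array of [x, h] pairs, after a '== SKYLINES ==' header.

== SKYLINES ==
[[21,5],[31,0]]
[[21,5],[31,3],[40,0]]
[[15,5],[18,0],[21,5],[31,3],[40,0]]
[[8,15],[10,0],[15,5],[18,0],[21,5],[31,3],[40,0]]
[[8,15],[10,0],[15,5],[18,0],[21,5],[31,3],[40,0]]
[[8,15],[10,0],[15,5],[18,0],[21,5],[31,3],[40,0]]
[[8,15],[10,0],[15,5],[18,0],[21,5],[29,15],[31,3],[40,0]]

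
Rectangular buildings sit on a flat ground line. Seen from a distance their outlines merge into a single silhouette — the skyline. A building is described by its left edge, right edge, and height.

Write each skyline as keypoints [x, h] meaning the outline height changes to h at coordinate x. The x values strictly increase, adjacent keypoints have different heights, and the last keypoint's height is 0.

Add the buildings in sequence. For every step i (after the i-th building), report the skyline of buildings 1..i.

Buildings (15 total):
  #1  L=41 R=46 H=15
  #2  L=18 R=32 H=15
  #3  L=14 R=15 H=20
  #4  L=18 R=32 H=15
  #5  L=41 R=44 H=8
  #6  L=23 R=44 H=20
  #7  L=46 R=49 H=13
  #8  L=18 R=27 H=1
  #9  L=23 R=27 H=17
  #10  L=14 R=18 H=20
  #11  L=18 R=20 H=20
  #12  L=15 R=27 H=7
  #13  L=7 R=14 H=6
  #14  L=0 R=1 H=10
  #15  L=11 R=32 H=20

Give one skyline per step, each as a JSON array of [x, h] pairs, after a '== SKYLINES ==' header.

== SKYLINES ==
[[41,15],[46,0]]
[[18,15],[32,0],[41,15],[46,0]]
[[14,20],[15,0],[18,15],[32,0],[41,15],[46,0]]
[[14,20],[15,0],[18,15],[32,0],[41,15],[46,0]]
[[14,20],[15,0],[18,15],[32,0],[41,15],[46,0]]
[[14,20],[15,0],[18,15],[23,20],[44,15],[46,0]]
[[14,20],[15,0],[18,15],[23,20],[44,15],[46,13],[49,0]]
[[14,20],[15,0],[18,15],[23,20],[44,15],[46,13],[49,0]]
[[14,20],[15,0],[18,15],[23,20],[44,15],[46,13],[49,0]]
[[14,20],[18,15],[23,20],[44,15],[46,13],[49,0]]
[[14,20],[20,15],[23,20],[44,15],[46,13],[49,0]]
[[14,20],[20,15],[23,20],[44,15],[46,13],[49,0]]
[[7,6],[14,20],[20,15],[23,20],[44,15],[46,13],[49,0]]
[[0,10],[1,0],[7,6],[14,20],[20,15],[23,20],[44,15],[46,13],[49,0]]
[[0,10],[1,0],[7,6],[11,20],[44,15],[46,13],[49,0]]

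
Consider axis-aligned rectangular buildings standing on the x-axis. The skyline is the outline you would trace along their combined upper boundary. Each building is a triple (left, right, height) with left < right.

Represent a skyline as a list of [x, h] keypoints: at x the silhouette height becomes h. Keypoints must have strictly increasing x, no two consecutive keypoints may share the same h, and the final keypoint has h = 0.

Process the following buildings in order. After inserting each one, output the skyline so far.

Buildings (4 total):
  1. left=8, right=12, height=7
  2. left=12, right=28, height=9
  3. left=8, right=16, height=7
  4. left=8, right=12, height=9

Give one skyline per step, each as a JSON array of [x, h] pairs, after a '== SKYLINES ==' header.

== SKYLINES ==
[[8,7],[12,0]]
[[8,7],[12,9],[28,0]]
[[8,7],[12,9],[28,0]]
[[8,9],[28,0]]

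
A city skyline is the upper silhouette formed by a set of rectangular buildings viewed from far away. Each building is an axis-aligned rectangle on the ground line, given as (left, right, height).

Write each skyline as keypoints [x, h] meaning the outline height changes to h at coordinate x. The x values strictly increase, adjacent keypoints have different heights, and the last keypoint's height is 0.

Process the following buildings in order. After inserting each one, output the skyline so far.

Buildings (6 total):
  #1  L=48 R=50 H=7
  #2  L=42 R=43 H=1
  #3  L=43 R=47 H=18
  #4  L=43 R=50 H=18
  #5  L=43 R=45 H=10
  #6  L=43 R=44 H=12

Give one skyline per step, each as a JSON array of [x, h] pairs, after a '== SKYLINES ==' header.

== SKYLINES ==
[[48,7],[50,0]]
[[42,1],[43,0],[48,7],[50,0]]
[[42,1],[43,18],[47,0],[48,7],[50,0]]
[[42,1],[43,18],[50,0]]
[[42,1],[43,18],[50,0]]
[[42,1],[43,18],[50,0]]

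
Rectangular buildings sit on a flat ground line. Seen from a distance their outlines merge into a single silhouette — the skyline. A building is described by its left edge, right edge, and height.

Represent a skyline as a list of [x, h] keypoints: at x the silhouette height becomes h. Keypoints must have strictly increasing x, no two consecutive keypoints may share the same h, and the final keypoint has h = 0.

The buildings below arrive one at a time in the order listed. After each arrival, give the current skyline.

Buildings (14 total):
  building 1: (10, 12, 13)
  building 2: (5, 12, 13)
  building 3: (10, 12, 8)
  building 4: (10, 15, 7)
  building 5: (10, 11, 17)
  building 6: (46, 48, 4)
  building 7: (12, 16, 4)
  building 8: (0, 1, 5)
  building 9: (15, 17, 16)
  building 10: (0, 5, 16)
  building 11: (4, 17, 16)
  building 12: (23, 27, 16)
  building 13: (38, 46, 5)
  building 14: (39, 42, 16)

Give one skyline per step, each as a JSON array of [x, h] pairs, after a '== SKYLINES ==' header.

== SKYLINES ==
[[10,13],[12,0]]
[[5,13],[12,0]]
[[5,13],[12,0]]
[[5,13],[12,7],[15,0]]
[[5,13],[10,17],[11,13],[12,7],[15,0]]
[[5,13],[10,17],[11,13],[12,7],[15,0],[46,4],[48,0]]
[[5,13],[10,17],[11,13],[12,7],[15,4],[16,0],[46,4],[48,0]]
[[0,5],[1,0],[5,13],[10,17],[11,13],[12,7],[15,4],[16,0],[46,4],[48,0]]
[[0,5],[1,0],[5,13],[10,17],[11,13],[12,7],[15,16],[17,0],[46,4],[48,0]]
[[0,16],[5,13],[10,17],[11,13],[12,7],[15,16],[17,0],[46,4],[48,0]]
[[0,16],[10,17],[11,16],[17,0],[46,4],[48,0]]
[[0,16],[10,17],[11,16],[17,0],[23,16],[27,0],[46,4],[48,0]]
[[0,16],[10,17],[11,16],[17,0],[23,16],[27,0],[38,5],[46,4],[48,0]]
[[0,16],[10,17],[11,16],[17,0],[23,16],[27,0],[38,5],[39,16],[42,5],[46,4],[48,0]]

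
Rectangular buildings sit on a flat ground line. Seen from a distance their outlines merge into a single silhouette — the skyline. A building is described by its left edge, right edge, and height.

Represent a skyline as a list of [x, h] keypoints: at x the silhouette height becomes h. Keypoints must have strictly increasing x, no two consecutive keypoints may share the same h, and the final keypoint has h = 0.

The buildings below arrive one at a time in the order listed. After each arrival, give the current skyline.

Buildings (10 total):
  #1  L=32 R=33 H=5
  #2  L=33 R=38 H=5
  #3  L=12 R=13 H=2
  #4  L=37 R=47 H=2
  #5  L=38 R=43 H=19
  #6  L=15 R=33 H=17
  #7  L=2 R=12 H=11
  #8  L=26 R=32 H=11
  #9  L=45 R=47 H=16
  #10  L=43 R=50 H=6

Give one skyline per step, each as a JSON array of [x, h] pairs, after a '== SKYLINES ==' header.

== SKYLINES ==
[[32,5],[33,0]]
[[32,5],[38,0]]
[[12,2],[13,0],[32,5],[38,0]]
[[12,2],[13,0],[32,5],[38,2],[47,0]]
[[12,2],[13,0],[32,5],[38,19],[43,2],[47,0]]
[[12,2],[13,0],[15,17],[33,5],[38,19],[43,2],[47,0]]
[[2,11],[12,2],[13,0],[15,17],[33,5],[38,19],[43,2],[47,0]]
[[2,11],[12,2],[13,0],[15,17],[33,5],[38,19],[43,2],[47,0]]
[[2,11],[12,2],[13,0],[15,17],[33,5],[38,19],[43,2],[45,16],[47,0]]
[[2,11],[12,2],[13,0],[15,17],[33,5],[38,19],[43,6],[45,16],[47,6],[50,0]]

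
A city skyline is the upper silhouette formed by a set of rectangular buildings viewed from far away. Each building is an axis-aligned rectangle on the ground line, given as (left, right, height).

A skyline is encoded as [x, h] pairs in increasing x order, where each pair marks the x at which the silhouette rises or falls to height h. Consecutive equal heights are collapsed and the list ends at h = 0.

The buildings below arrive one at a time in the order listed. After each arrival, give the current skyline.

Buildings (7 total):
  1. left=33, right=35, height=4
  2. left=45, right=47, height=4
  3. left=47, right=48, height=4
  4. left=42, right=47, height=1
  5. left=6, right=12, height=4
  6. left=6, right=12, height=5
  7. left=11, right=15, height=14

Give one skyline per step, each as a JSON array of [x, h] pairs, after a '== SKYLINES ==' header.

== SKYLINES ==
[[33,4],[35,0]]
[[33,4],[35,0],[45,4],[47,0]]
[[33,4],[35,0],[45,4],[48,0]]
[[33,4],[35,0],[42,1],[45,4],[48,0]]
[[6,4],[12,0],[33,4],[35,0],[42,1],[45,4],[48,0]]
[[6,5],[12,0],[33,4],[35,0],[42,1],[45,4],[48,0]]
[[6,5],[11,14],[15,0],[33,4],[35,0],[42,1],[45,4],[48,0]]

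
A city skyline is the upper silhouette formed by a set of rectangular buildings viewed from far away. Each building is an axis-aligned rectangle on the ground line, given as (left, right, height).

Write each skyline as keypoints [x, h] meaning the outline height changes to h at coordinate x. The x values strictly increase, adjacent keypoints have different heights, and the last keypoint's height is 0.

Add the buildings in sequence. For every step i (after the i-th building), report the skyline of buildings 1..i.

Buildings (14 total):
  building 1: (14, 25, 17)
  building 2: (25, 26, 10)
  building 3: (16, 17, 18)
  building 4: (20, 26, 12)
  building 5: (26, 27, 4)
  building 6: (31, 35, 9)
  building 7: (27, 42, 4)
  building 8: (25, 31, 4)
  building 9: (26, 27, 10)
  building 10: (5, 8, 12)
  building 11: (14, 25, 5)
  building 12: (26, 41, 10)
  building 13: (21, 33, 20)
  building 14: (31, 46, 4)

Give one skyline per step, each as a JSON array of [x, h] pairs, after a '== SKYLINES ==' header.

== SKYLINES ==
[[14,17],[25,0]]
[[14,17],[25,10],[26,0]]
[[14,17],[16,18],[17,17],[25,10],[26,0]]
[[14,17],[16,18],[17,17],[25,12],[26,0]]
[[14,17],[16,18],[17,17],[25,12],[26,4],[27,0]]
[[14,17],[16,18],[17,17],[25,12],[26,4],[27,0],[31,9],[35,0]]
[[14,17],[16,18],[17,17],[25,12],[26,4],[31,9],[35,4],[42,0]]
[[14,17],[16,18],[17,17],[25,12],[26,4],[31,9],[35,4],[42,0]]
[[14,17],[16,18],[17,17],[25,12],[26,10],[27,4],[31,9],[35,4],[42,0]]
[[5,12],[8,0],[14,17],[16,18],[17,17],[25,12],[26,10],[27,4],[31,9],[35,4],[42,0]]
[[5,12],[8,0],[14,17],[16,18],[17,17],[25,12],[26,10],[27,4],[31,9],[35,4],[42,0]]
[[5,12],[8,0],[14,17],[16,18],[17,17],[25,12],[26,10],[41,4],[42,0]]
[[5,12],[8,0],[14,17],[16,18],[17,17],[21,20],[33,10],[41,4],[42,0]]
[[5,12],[8,0],[14,17],[16,18],[17,17],[21,20],[33,10],[41,4],[46,0]]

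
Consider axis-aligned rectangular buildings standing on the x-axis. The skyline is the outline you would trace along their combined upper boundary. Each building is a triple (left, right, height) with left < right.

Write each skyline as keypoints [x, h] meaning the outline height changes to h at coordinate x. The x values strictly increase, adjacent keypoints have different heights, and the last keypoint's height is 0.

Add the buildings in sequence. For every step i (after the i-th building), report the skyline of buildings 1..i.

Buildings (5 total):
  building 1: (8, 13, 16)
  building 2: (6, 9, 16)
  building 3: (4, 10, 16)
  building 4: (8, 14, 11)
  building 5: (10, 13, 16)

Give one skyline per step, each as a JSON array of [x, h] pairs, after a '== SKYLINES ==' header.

== SKYLINES ==
[[8,16],[13,0]]
[[6,16],[13,0]]
[[4,16],[13,0]]
[[4,16],[13,11],[14,0]]
[[4,16],[13,11],[14,0]]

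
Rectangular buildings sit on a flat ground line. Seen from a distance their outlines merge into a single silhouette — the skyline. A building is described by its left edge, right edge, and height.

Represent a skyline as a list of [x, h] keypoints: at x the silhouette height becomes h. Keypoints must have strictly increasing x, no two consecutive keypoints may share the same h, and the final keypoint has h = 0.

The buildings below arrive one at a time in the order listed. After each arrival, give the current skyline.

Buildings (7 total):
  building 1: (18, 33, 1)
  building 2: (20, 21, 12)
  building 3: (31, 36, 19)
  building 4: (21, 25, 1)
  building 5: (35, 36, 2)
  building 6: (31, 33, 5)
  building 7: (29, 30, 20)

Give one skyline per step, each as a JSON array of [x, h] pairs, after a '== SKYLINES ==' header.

== SKYLINES ==
[[18,1],[33,0]]
[[18,1],[20,12],[21,1],[33,0]]
[[18,1],[20,12],[21,1],[31,19],[36,0]]
[[18,1],[20,12],[21,1],[31,19],[36,0]]
[[18,1],[20,12],[21,1],[31,19],[36,0]]
[[18,1],[20,12],[21,1],[31,19],[36,0]]
[[18,1],[20,12],[21,1],[29,20],[30,1],[31,19],[36,0]]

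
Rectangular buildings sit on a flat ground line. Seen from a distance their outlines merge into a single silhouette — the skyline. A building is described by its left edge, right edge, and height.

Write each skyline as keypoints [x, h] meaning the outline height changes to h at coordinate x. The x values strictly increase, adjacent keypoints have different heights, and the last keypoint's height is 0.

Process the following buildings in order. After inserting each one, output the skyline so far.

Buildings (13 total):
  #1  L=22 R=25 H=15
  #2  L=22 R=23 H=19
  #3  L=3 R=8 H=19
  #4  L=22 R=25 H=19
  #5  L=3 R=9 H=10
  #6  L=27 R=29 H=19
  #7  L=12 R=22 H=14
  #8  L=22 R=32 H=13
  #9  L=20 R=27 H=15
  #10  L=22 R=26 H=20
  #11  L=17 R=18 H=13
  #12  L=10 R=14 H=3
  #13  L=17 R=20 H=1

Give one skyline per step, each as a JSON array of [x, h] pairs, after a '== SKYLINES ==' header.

== SKYLINES ==
[[22,15],[25,0]]
[[22,19],[23,15],[25,0]]
[[3,19],[8,0],[22,19],[23,15],[25,0]]
[[3,19],[8,0],[22,19],[25,0]]
[[3,19],[8,10],[9,0],[22,19],[25,0]]
[[3,19],[8,10],[9,0],[22,19],[25,0],[27,19],[29,0]]
[[3,19],[8,10],[9,0],[12,14],[22,19],[25,0],[27,19],[29,0]]
[[3,19],[8,10],[9,0],[12,14],[22,19],[25,13],[27,19],[29,13],[32,0]]
[[3,19],[8,10],[9,0],[12,14],[20,15],[22,19],[25,15],[27,19],[29,13],[32,0]]
[[3,19],[8,10],[9,0],[12,14],[20,15],[22,20],[26,15],[27,19],[29,13],[32,0]]
[[3,19],[8,10],[9,0],[12,14],[20,15],[22,20],[26,15],[27,19],[29,13],[32,0]]
[[3,19],[8,10],[9,0],[10,3],[12,14],[20,15],[22,20],[26,15],[27,19],[29,13],[32,0]]
[[3,19],[8,10],[9,0],[10,3],[12,14],[20,15],[22,20],[26,15],[27,19],[29,13],[32,0]]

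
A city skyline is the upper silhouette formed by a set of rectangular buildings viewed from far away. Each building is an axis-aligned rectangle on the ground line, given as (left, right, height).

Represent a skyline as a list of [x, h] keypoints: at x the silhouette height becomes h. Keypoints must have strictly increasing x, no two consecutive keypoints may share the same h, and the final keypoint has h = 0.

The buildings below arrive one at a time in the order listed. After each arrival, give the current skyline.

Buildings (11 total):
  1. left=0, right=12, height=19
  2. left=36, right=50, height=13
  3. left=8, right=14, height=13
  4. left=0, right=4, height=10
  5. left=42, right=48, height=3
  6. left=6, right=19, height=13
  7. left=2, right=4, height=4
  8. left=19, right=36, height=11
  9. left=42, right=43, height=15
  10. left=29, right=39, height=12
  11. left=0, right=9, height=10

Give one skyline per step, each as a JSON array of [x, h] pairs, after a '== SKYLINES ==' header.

== SKYLINES ==
[[0,19],[12,0]]
[[0,19],[12,0],[36,13],[50,0]]
[[0,19],[12,13],[14,0],[36,13],[50,0]]
[[0,19],[12,13],[14,0],[36,13],[50,0]]
[[0,19],[12,13],[14,0],[36,13],[50,0]]
[[0,19],[12,13],[19,0],[36,13],[50,0]]
[[0,19],[12,13],[19,0],[36,13],[50,0]]
[[0,19],[12,13],[19,11],[36,13],[50,0]]
[[0,19],[12,13],[19,11],[36,13],[42,15],[43,13],[50,0]]
[[0,19],[12,13],[19,11],[29,12],[36,13],[42,15],[43,13],[50,0]]
[[0,19],[12,13],[19,11],[29,12],[36,13],[42,15],[43,13],[50,0]]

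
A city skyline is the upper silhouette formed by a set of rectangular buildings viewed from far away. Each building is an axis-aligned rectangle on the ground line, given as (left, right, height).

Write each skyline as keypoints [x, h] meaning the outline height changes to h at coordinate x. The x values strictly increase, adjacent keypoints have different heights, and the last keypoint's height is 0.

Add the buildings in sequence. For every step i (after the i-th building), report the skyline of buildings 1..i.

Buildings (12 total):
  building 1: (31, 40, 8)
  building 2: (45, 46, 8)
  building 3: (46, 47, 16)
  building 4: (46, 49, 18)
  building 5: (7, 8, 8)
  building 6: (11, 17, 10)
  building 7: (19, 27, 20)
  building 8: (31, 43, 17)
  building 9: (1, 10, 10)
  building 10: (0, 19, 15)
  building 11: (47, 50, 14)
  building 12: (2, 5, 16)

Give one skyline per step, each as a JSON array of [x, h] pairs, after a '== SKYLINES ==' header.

== SKYLINES ==
[[31,8],[40,0]]
[[31,8],[40,0],[45,8],[46,0]]
[[31,8],[40,0],[45,8],[46,16],[47,0]]
[[31,8],[40,0],[45,8],[46,18],[49,0]]
[[7,8],[8,0],[31,8],[40,0],[45,8],[46,18],[49,0]]
[[7,8],[8,0],[11,10],[17,0],[31,8],[40,0],[45,8],[46,18],[49,0]]
[[7,8],[8,0],[11,10],[17,0],[19,20],[27,0],[31,8],[40,0],[45,8],[46,18],[49,0]]
[[7,8],[8,0],[11,10],[17,0],[19,20],[27,0],[31,17],[43,0],[45,8],[46,18],[49,0]]
[[1,10],[10,0],[11,10],[17,0],[19,20],[27,0],[31,17],[43,0],[45,8],[46,18],[49,0]]
[[0,15],[19,20],[27,0],[31,17],[43,0],[45,8],[46,18],[49,0]]
[[0,15],[19,20],[27,0],[31,17],[43,0],[45,8],[46,18],[49,14],[50,0]]
[[0,15],[2,16],[5,15],[19,20],[27,0],[31,17],[43,0],[45,8],[46,18],[49,14],[50,0]]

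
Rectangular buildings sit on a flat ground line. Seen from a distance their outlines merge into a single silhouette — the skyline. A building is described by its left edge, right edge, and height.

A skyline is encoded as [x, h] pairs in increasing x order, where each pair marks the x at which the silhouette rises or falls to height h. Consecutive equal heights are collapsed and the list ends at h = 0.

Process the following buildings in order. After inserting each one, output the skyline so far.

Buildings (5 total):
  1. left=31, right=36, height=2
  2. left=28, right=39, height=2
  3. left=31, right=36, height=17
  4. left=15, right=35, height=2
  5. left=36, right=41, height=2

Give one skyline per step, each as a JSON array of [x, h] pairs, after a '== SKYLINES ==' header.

== SKYLINES ==
[[31,2],[36,0]]
[[28,2],[39,0]]
[[28,2],[31,17],[36,2],[39,0]]
[[15,2],[31,17],[36,2],[39,0]]
[[15,2],[31,17],[36,2],[41,0]]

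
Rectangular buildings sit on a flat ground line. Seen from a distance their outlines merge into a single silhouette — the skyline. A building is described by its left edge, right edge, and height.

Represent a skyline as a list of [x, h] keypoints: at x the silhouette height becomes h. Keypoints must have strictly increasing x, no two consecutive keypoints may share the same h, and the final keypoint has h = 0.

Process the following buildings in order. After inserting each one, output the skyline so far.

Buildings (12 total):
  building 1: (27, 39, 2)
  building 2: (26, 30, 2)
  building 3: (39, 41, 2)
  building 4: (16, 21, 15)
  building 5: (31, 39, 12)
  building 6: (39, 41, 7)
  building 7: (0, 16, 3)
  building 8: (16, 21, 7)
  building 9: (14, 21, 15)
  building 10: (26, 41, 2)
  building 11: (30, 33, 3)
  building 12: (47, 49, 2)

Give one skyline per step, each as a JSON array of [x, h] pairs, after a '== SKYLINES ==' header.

== SKYLINES ==
[[27,2],[39,0]]
[[26,2],[39,0]]
[[26,2],[41,0]]
[[16,15],[21,0],[26,2],[41,0]]
[[16,15],[21,0],[26,2],[31,12],[39,2],[41,0]]
[[16,15],[21,0],[26,2],[31,12],[39,7],[41,0]]
[[0,3],[16,15],[21,0],[26,2],[31,12],[39,7],[41,0]]
[[0,3],[16,15],[21,0],[26,2],[31,12],[39,7],[41,0]]
[[0,3],[14,15],[21,0],[26,2],[31,12],[39,7],[41,0]]
[[0,3],[14,15],[21,0],[26,2],[31,12],[39,7],[41,0]]
[[0,3],[14,15],[21,0],[26,2],[30,3],[31,12],[39,7],[41,0]]
[[0,3],[14,15],[21,0],[26,2],[30,3],[31,12],[39,7],[41,0],[47,2],[49,0]]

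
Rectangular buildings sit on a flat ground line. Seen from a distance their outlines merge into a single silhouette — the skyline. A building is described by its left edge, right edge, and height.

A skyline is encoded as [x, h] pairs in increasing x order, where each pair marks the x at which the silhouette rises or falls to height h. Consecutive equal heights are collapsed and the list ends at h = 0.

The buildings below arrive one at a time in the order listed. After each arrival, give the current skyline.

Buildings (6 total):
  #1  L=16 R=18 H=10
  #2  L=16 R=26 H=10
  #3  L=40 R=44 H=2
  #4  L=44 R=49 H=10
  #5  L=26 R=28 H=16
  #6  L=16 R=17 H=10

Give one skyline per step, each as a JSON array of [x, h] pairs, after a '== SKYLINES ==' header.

== SKYLINES ==
[[16,10],[18,0]]
[[16,10],[26,0]]
[[16,10],[26,0],[40,2],[44,0]]
[[16,10],[26,0],[40,2],[44,10],[49,0]]
[[16,10],[26,16],[28,0],[40,2],[44,10],[49,0]]
[[16,10],[26,16],[28,0],[40,2],[44,10],[49,0]]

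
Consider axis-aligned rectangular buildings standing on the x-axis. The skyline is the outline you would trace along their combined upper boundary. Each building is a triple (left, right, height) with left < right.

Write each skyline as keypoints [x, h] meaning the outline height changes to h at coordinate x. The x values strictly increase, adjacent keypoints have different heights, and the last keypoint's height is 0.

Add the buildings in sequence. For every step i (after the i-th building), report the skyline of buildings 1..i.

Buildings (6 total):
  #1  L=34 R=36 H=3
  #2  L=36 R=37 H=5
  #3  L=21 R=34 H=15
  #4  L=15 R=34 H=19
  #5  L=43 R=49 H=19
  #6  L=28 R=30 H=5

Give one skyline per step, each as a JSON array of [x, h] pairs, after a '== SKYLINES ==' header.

== SKYLINES ==
[[34,3],[36,0]]
[[34,3],[36,5],[37,0]]
[[21,15],[34,3],[36,5],[37,0]]
[[15,19],[34,3],[36,5],[37,0]]
[[15,19],[34,3],[36,5],[37,0],[43,19],[49,0]]
[[15,19],[34,3],[36,5],[37,0],[43,19],[49,0]]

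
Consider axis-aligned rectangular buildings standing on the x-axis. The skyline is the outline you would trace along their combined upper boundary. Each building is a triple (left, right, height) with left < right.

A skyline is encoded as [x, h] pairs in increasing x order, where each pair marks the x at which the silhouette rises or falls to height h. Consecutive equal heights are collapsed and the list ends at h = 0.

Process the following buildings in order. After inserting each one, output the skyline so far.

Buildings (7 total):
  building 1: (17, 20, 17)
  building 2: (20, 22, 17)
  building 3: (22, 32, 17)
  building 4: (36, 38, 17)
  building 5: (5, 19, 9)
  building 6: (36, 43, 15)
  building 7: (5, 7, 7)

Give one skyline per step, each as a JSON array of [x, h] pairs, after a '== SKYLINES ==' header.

== SKYLINES ==
[[17,17],[20,0]]
[[17,17],[22,0]]
[[17,17],[32,0]]
[[17,17],[32,0],[36,17],[38,0]]
[[5,9],[17,17],[32,0],[36,17],[38,0]]
[[5,9],[17,17],[32,0],[36,17],[38,15],[43,0]]
[[5,9],[17,17],[32,0],[36,17],[38,15],[43,0]]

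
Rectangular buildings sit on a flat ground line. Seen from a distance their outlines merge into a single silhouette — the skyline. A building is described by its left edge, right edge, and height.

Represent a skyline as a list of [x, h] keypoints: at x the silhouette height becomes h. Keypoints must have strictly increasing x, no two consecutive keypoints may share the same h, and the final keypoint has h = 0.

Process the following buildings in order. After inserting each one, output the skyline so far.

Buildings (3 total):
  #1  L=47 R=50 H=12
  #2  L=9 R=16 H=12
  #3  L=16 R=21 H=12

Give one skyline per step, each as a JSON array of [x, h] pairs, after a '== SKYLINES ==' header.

== SKYLINES ==
[[47,12],[50,0]]
[[9,12],[16,0],[47,12],[50,0]]
[[9,12],[21,0],[47,12],[50,0]]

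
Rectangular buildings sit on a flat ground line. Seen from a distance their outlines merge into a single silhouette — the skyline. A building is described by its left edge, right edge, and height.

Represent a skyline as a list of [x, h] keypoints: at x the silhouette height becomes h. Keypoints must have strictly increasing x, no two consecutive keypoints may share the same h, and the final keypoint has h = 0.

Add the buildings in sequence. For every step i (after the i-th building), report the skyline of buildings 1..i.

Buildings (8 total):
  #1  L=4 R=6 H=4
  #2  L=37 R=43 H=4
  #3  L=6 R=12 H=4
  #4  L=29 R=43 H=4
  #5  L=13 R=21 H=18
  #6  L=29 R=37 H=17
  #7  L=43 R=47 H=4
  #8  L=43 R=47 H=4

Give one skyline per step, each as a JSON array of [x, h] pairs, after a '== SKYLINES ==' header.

== SKYLINES ==
[[4,4],[6,0]]
[[4,4],[6,0],[37,4],[43,0]]
[[4,4],[12,0],[37,4],[43,0]]
[[4,4],[12,0],[29,4],[43,0]]
[[4,4],[12,0],[13,18],[21,0],[29,4],[43,0]]
[[4,4],[12,0],[13,18],[21,0],[29,17],[37,4],[43,0]]
[[4,4],[12,0],[13,18],[21,0],[29,17],[37,4],[47,0]]
[[4,4],[12,0],[13,18],[21,0],[29,17],[37,4],[47,0]]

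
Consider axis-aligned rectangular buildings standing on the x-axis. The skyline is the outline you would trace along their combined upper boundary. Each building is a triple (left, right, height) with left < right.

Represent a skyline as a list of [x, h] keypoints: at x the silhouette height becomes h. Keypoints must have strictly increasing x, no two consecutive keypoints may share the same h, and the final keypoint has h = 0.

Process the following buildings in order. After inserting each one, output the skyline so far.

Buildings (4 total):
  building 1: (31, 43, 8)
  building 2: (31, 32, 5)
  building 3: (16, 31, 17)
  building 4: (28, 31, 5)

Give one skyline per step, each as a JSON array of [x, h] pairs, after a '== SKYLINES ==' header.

== SKYLINES ==
[[31,8],[43,0]]
[[31,8],[43,0]]
[[16,17],[31,8],[43,0]]
[[16,17],[31,8],[43,0]]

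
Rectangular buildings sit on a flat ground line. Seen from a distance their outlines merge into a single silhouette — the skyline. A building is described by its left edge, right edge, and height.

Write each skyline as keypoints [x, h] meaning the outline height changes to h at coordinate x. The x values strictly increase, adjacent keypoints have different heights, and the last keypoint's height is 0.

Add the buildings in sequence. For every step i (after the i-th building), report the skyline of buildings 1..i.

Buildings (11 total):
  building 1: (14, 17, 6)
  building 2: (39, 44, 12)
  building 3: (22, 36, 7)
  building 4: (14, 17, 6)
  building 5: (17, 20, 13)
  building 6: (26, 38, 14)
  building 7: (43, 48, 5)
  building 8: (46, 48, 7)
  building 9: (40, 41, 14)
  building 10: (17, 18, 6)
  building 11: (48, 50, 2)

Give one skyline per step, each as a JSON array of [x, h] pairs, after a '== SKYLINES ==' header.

== SKYLINES ==
[[14,6],[17,0]]
[[14,6],[17,0],[39,12],[44,0]]
[[14,6],[17,0],[22,7],[36,0],[39,12],[44,0]]
[[14,6],[17,0],[22,7],[36,0],[39,12],[44,0]]
[[14,6],[17,13],[20,0],[22,7],[36,0],[39,12],[44,0]]
[[14,6],[17,13],[20,0],[22,7],[26,14],[38,0],[39,12],[44,0]]
[[14,6],[17,13],[20,0],[22,7],[26,14],[38,0],[39,12],[44,5],[48,0]]
[[14,6],[17,13],[20,0],[22,7],[26,14],[38,0],[39,12],[44,5],[46,7],[48,0]]
[[14,6],[17,13],[20,0],[22,7],[26,14],[38,0],[39,12],[40,14],[41,12],[44,5],[46,7],[48,0]]
[[14,6],[17,13],[20,0],[22,7],[26,14],[38,0],[39,12],[40,14],[41,12],[44,5],[46,7],[48,0]]
[[14,6],[17,13],[20,0],[22,7],[26,14],[38,0],[39,12],[40,14],[41,12],[44,5],[46,7],[48,2],[50,0]]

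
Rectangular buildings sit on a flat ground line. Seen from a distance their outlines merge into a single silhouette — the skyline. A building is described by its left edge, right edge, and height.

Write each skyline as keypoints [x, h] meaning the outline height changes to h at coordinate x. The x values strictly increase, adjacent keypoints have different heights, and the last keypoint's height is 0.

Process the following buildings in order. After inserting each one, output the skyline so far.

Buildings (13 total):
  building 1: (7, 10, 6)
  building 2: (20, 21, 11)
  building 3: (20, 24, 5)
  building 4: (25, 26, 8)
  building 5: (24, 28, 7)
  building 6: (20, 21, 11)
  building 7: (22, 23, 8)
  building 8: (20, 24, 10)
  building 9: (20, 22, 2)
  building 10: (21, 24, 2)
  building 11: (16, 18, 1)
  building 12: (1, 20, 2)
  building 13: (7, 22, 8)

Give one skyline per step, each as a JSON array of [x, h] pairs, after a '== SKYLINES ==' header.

== SKYLINES ==
[[7,6],[10,0]]
[[7,6],[10,0],[20,11],[21,0]]
[[7,6],[10,0],[20,11],[21,5],[24,0]]
[[7,6],[10,0],[20,11],[21,5],[24,0],[25,8],[26,0]]
[[7,6],[10,0],[20,11],[21,5],[24,7],[25,8],[26,7],[28,0]]
[[7,6],[10,0],[20,11],[21,5],[24,7],[25,8],[26,7],[28,0]]
[[7,6],[10,0],[20,11],[21,5],[22,8],[23,5],[24,7],[25,8],[26,7],[28,0]]
[[7,6],[10,0],[20,11],[21,10],[24,7],[25,8],[26,7],[28,0]]
[[7,6],[10,0],[20,11],[21,10],[24,7],[25,8],[26,7],[28,0]]
[[7,6],[10,0],[20,11],[21,10],[24,7],[25,8],[26,7],[28,0]]
[[7,6],[10,0],[16,1],[18,0],[20,11],[21,10],[24,7],[25,8],[26,7],[28,0]]
[[1,2],[7,6],[10,2],[20,11],[21,10],[24,7],[25,8],[26,7],[28,0]]
[[1,2],[7,8],[20,11],[21,10],[24,7],[25,8],[26,7],[28,0]]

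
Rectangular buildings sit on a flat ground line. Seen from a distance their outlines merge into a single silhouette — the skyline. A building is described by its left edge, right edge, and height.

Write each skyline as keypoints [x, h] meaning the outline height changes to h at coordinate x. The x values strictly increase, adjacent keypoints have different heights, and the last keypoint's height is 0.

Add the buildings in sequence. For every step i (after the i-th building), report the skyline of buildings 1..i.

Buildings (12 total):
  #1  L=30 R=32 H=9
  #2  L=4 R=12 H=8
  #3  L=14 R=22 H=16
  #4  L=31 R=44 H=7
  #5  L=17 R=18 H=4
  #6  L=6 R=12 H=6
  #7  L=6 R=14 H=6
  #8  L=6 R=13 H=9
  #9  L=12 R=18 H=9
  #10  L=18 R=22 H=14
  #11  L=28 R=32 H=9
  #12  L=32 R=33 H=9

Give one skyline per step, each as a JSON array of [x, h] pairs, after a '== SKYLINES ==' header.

== SKYLINES ==
[[30,9],[32,0]]
[[4,8],[12,0],[30,9],[32,0]]
[[4,8],[12,0],[14,16],[22,0],[30,9],[32,0]]
[[4,8],[12,0],[14,16],[22,0],[30,9],[32,7],[44,0]]
[[4,8],[12,0],[14,16],[22,0],[30,9],[32,7],[44,0]]
[[4,8],[12,0],[14,16],[22,0],[30,9],[32,7],[44,0]]
[[4,8],[12,6],[14,16],[22,0],[30,9],[32,7],[44,0]]
[[4,8],[6,9],[13,6],[14,16],[22,0],[30,9],[32,7],[44,0]]
[[4,8],[6,9],[14,16],[22,0],[30,9],[32,7],[44,0]]
[[4,8],[6,9],[14,16],[22,0],[30,9],[32,7],[44,0]]
[[4,8],[6,9],[14,16],[22,0],[28,9],[32,7],[44,0]]
[[4,8],[6,9],[14,16],[22,0],[28,9],[33,7],[44,0]]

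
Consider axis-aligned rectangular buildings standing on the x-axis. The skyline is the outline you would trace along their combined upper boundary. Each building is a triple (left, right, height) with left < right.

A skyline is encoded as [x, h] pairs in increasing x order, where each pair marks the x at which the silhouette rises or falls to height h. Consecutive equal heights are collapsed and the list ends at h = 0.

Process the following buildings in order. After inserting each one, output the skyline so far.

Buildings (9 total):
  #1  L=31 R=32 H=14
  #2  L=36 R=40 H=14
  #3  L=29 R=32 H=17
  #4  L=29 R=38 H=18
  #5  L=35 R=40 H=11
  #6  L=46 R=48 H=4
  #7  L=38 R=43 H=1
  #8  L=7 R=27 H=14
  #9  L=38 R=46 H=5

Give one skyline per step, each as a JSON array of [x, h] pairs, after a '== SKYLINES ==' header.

== SKYLINES ==
[[31,14],[32,0]]
[[31,14],[32,0],[36,14],[40,0]]
[[29,17],[32,0],[36,14],[40,0]]
[[29,18],[38,14],[40,0]]
[[29,18],[38,14],[40,0]]
[[29,18],[38,14],[40,0],[46,4],[48,0]]
[[29,18],[38,14],[40,1],[43,0],[46,4],[48,0]]
[[7,14],[27,0],[29,18],[38,14],[40,1],[43,0],[46,4],[48,0]]
[[7,14],[27,0],[29,18],[38,14],[40,5],[46,4],[48,0]]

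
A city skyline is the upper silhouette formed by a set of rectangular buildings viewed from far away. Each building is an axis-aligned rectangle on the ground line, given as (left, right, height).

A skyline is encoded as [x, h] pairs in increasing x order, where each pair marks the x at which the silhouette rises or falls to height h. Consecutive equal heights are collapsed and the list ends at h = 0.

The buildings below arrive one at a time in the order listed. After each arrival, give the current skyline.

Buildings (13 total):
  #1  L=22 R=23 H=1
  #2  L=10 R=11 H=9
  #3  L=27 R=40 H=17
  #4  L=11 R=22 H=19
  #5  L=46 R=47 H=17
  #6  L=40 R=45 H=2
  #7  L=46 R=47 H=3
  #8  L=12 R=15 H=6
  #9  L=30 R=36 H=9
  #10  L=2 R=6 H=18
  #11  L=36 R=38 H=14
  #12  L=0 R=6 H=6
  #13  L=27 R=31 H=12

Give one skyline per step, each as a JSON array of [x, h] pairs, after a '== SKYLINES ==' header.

== SKYLINES ==
[[22,1],[23,0]]
[[10,9],[11,0],[22,1],[23,0]]
[[10,9],[11,0],[22,1],[23,0],[27,17],[40,0]]
[[10,9],[11,19],[22,1],[23,0],[27,17],[40,0]]
[[10,9],[11,19],[22,1],[23,0],[27,17],[40,0],[46,17],[47,0]]
[[10,9],[11,19],[22,1],[23,0],[27,17],[40,2],[45,0],[46,17],[47,0]]
[[10,9],[11,19],[22,1],[23,0],[27,17],[40,2],[45,0],[46,17],[47,0]]
[[10,9],[11,19],[22,1],[23,0],[27,17],[40,2],[45,0],[46,17],[47,0]]
[[10,9],[11,19],[22,1],[23,0],[27,17],[40,2],[45,0],[46,17],[47,0]]
[[2,18],[6,0],[10,9],[11,19],[22,1],[23,0],[27,17],[40,2],[45,0],[46,17],[47,0]]
[[2,18],[6,0],[10,9],[11,19],[22,1],[23,0],[27,17],[40,2],[45,0],[46,17],[47,0]]
[[0,6],[2,18],[6,0],[10,9],[11,19],[22,1],[23,0],[27,17],[40,2],[45,0],[46,17],[47,0]]
[[0,6],[2,18],[6,0],[10,9],[11,19],[22,1],[23,0],[27,17],[40,2],[45,0],[46,17],[47,0]]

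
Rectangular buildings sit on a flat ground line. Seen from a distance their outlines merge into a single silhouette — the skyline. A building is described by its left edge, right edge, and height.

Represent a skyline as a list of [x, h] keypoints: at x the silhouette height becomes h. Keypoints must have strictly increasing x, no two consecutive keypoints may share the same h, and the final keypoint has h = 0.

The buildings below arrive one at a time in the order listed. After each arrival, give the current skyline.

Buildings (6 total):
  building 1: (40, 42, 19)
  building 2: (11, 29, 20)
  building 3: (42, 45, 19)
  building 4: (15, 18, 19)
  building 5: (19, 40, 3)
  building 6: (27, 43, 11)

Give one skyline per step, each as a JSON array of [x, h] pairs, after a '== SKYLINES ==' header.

== SKYLINES ==
[[40,19],[42,0]]
[[11,20],[29,0],[40,19],[42,0]]
[[11,20],[29,0],[40,19],[45,0]]
[[11,20],[29,0],[40,19],[45,0]]
[[11,20],[29,3],[40,19],[45,0]]
[[11,20],[29,11],[40,19],[45,0]]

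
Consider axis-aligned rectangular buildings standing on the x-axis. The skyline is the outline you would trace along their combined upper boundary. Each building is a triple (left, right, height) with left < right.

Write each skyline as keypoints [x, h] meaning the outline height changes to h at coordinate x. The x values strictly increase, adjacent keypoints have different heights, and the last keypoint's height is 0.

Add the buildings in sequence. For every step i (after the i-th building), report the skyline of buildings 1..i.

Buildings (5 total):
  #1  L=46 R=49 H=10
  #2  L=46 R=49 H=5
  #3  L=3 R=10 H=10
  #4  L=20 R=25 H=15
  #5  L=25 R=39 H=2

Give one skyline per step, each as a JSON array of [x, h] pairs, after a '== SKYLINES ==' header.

== SKYLINES ==
[[46,10],[49,0]]
[[46,10],[49,0]]
[[3,10],[10,0],[46,10],[49,0]]
[[3,10],[10,0],[20,15],[25,0],[46,10],[49,0]]
[[3,10],[10,0],[20,15],[25,2],[39,0],[46,10],[49,0]]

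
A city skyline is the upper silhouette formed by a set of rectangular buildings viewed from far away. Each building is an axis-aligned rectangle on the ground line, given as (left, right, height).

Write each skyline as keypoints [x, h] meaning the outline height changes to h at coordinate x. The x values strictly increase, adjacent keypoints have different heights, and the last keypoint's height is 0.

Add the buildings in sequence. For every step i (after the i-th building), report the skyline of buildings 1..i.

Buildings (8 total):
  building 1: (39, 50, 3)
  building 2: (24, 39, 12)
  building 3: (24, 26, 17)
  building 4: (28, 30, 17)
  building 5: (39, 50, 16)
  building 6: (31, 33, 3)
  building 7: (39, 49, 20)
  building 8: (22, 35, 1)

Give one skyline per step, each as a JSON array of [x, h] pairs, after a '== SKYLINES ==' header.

== SKYLINES ==
[[39,3],[50,0]]
[[24,12],[39,3],[50,0]]
[[24,17],[26,12],[39,3],[50,0]]
[[24,17],[26,12],[28,17],[30,12],[39,3],[50,0]]
[[24,17],[26,12],[28,17],[30,12],[39,16],[50,0]]
[[24,17],[26,12],[28,17],[30,12],[39,16],[50,0]]
[[24,17],[26,12],[28,17],[30,12],[39,20],[49,16],[50,0]]
[[22,1],[24,17],[26,12],[28,17],[30,12],[39,20],[49,16],[50,0]]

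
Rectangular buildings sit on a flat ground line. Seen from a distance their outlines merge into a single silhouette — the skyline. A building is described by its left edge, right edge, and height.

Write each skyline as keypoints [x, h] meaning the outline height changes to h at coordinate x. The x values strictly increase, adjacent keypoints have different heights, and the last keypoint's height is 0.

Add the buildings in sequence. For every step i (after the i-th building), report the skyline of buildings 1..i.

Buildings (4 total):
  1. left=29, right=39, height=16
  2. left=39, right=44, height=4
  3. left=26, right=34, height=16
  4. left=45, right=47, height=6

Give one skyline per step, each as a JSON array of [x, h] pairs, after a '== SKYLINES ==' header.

== SKYLINES ==
[[29,16],[39,0]]
[[29,16],[39,4],[44,0]]
[[26,16],[39,4],[44,0]]
[[26,16],[39,4],[44,0],[45,6],[47,0]]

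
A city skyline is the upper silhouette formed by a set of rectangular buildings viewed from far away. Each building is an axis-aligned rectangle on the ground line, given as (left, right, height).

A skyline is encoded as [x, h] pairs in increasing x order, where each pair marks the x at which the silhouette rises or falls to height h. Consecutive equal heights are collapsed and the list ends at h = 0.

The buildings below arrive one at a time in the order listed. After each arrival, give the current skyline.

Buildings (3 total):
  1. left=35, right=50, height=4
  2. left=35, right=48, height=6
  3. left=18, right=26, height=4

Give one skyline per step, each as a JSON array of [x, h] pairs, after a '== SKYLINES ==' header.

== SKYLINES ==
[[35,4],[50,0]]
[[35,6],[48,4],[50,0]]
[[18,4],[26,0],[35,6],[48,4],[50,0]]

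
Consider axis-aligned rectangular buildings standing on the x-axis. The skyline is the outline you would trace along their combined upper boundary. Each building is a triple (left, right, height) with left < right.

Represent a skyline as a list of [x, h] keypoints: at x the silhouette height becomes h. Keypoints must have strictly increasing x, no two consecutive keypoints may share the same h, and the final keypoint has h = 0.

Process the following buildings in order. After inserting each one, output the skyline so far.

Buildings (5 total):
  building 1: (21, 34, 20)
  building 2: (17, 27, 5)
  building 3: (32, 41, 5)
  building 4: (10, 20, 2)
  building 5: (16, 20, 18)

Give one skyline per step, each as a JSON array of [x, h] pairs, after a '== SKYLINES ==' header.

== SKYLINES ==
[[21,20],[34,0]]
[[17,5],[21,20],[34,0]]
[[17,5],[21,20],[34,5],[41,0]]
[[10,2],[17,5],[21,20],[34,5],[41,0]]
[[10,2],[16,18],[20,5],[21,20],[34,5],[41,0]]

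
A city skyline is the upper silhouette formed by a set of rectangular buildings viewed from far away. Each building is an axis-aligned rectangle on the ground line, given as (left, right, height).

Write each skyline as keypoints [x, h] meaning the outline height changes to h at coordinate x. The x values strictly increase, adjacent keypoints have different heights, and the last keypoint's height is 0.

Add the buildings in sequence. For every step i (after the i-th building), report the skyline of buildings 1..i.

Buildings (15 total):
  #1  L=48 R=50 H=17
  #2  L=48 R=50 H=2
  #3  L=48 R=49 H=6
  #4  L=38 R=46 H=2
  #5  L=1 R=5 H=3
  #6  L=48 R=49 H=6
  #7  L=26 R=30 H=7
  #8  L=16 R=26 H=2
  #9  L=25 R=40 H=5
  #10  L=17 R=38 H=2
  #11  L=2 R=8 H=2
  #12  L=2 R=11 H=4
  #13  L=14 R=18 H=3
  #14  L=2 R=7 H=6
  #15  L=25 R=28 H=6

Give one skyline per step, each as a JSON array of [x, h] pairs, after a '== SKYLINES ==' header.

== SKYLINES ==
[[48,17],[50,0]]
[[48,17],[50,0]]
[[48,17],[50,0]]
[[38,2],[46,0],[48,17],[50,0]]
[[1,3],[5,0],[38,2],[46,0],[48,17],[50,0]]
[[1,3],[5,0],[38,2],[46,0],[48,17],[50,0]]
[[1,3],[5,0],[26,7],[30,0],[38,2],[46,0],[48,17],[50,0]]
[[1,3],[5,0],[16,2],[26,7],[30,0],[38,2],[46,0],[48,17],[50,0]]
[[1,3],[5,0],[16,2],[25,5],[26,7],[30,5],[40,2],[46,0],[48,17],[50,0]]
[[1,3],[5,0],[16,2],[25,5],[26,7],[30,5],[40,2],[46,0],[48,17],[50,0]]
[[1,3],[5,2],[8,0],[16,2],[25,5],[26,7],[30,5],[40,2],[46,0],[48,17],[50,0]]
[[1,3],[2,4],[11,0],[16,2],[25,5],[26,7],[30,5],[40,2],[46,0],[48,17],[50,0]]
[[1,3],[2,4],[11,0],[14,3],[18,2],[25,5],[26,7],[30,5],[40,2],[46,0],[48,17],[50,0]]
[[1,3],[2,6],[7,4],[11,0],[14,3],[18,2],[25,5],[26,7],[30,5],[40,2],[46,0],[48,17],[50,0]]
[[1,3],[2,6],[7,4],[11,0],[14,3],[18,2],[25,6],[26,7],[30,5],[40,2],[46,0],[48,17],[50,0]]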